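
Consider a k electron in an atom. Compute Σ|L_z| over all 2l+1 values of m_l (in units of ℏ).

For a k orbital, l = 7.
m_l runs from −7 to 7, i.e. {-7, -6, -5, -4, -3, -2, -1, 0, 1, 2, 3, 4, 5, 6, 7}.
Σ|m_l| = 2(1+2+…+7) = 56.

Σ|L_z| = 56 ℏ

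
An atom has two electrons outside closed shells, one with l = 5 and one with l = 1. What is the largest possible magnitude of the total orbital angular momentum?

|L_tot|_max = √42 ℏ ≈ 6.481ℏ

The total orbital quantum number L ranges from |l₁ − l₂| to l₁ + l₂ in integer steps.
L ∈ {4, 5, 6}.
The largest magnitude corresponds to L = 6: |L_tot| = ℏ√(6·7) = √42 ℏ.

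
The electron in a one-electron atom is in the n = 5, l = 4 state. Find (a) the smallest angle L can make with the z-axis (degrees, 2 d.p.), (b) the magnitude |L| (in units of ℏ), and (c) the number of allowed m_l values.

θ_min ≈ 26.57°; |L| = 2√5 ℏ ≈ 4.472ℏ; 9 values

cos θ_min = 4/√20, so θ_min ≈ 26.57°.
|L| = ℏ√(4·5) = 2√5 ℏ ≈ 4.472ℏ.
There are 2l+1 = 9 values of m_l.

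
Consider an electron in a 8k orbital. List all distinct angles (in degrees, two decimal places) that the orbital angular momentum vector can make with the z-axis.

θ ∈ {20.70°, 36.70°, 48.08°, 57.69°, 66.37°, 74.50°, 82.32°, 90.00°, 97.68°, 105.50°, 113.63°, 122.31°, 131.92°, 143.30°, 159.30°}

8k means n = 8, l = 7.
|L| = ℏ√(l(l+1)) = 2√14 ℏ.
cos θ = m_l/√56 for each m_l ∈ {-7, -6, -5, -4, -3, -2, -1, 0, 1, 2, 3, 4, 5, 6, 7}.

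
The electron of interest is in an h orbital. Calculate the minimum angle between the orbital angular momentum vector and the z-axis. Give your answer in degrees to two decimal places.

For an h orbital, l = 5.
|L| = ℏ√(l(l+1)) = √30 ℏ.
The smallest angle corresponds to the largest L_z, i.e. m_l = l = 5, giving L_z = 5ℏ.
cos θ_min = 5/√30, so θ_min ≈ 24.09°.

θ_min ≈ 24.09°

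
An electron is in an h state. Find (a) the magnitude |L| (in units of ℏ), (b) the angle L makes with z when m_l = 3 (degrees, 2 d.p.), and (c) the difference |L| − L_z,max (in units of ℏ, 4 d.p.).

|L| = √30 ℏ ≈ 5.477ℏ; θ(m_l=3) ≈ 56.79°; |L|−L_z,max ≈ 0.4772ℏ

The letter h corresponds to l = 5.
|L| = ℏ√(5·6) = √30 ℏ ≈ 5.477ℏ.
For m_l = 3: cos θ = 3/√30, θ ≈ 56.79°.
|L| − L_z,max = (√30 − 5)ℏ ≈ 0.4772ℏ.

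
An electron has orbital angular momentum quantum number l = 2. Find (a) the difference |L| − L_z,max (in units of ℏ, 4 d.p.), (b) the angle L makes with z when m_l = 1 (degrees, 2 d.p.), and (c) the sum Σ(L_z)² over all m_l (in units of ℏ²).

|L| − L_z,max = (√6 − 2)ℏ ≈ 0.4495ℏ.
For m_l = 1: cos θ = 1/√6, θ ≈ 65.91°.
Σ m_l² = 10, so Σ(L_z)² = 10 ℏ².

|L|−L_z,max ≈ 0.4495ℏ; θ(m_l=1) ≈ 65.91°; Σ(L_z)² = 10 ℏ²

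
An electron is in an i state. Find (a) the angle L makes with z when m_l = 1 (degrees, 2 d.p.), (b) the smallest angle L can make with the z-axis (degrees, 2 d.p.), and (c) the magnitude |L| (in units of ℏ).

For an i orbital, l = 6.
For m_l = 1: cos θ = 1/√42, θ ≈ 81.12°.
cos θ_min = 6/√42, so θ_min ≈ 22.21°.
|L| = ℏ√(6·7) = √42 ℏ ≈ 6.481ℏ.

θ(m_l=1) ≈ 81.12°; θ_min ≈ 22.21°; |L| = √42 ℏ ≈ 6.481ℏ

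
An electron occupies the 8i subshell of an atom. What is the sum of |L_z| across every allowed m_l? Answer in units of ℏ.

Σ|L_z| = 42 ℏ

The 8i subshell has l = 6.
The allowed m_l values are -6, -5, -4, -3, -2, -1, 0, 1, 2, 3, 4, 5, 6.
Σ|m_l| = 2·6(6+1)/2 = 42.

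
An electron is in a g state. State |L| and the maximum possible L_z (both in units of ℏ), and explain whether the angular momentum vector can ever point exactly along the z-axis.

No: L_z,max = 4ℏ < |L| = 2√5 ℏ ≈ 4.472ℏ

G corresponds to l = 4.
|L| = 2√5 ℏ ≈ 4.4721ℏ, while L_z,max = lℏ = 4ℏ.
Since |L| > L_z,max, the vector can never point exactly along z; the closest it comes is θ_min = arccos(4/√20) ≈ 26.6°.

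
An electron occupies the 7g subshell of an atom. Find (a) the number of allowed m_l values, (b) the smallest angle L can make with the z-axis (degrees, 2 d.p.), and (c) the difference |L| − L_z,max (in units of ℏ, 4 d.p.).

9 values; θ_min ≈ 26.57°; |L|−L_z,max ≈ 0.4721ℏ

The 7g subshell has l = 4.
There are 2l+1 = 9 values of m_l.
cos θ_min = 4/√20, so θ_min ≈ 26.57°.
|L| − L_z,max = (2√5 − 4)ℏ ≈ 0.4721ℏ.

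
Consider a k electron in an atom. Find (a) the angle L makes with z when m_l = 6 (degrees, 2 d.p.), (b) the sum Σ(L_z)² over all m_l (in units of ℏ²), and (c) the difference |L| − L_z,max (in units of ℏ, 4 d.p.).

For a k orbital, l = 7.
For m_l = 6: cos θ = 6/√56, θ ≈ 36.70°.
Σ m_l² = 280, so Σ(L_z)² = 280 ℏ².
|L| − L_z,max = (2√14 − 7)ℏ ≈ 0.4833ℏ.

θ(m_l=6) ≈ 36.70°; Σ(L_z)² = 280 ℏ²; |L|−L_z,max ≈ 0.4833ℏ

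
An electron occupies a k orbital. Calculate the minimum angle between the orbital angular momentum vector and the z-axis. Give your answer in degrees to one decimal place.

θ_min ≈ 20.7°

The letter k corresponds to l = 7.
|L| = ℏ√(l(l+1)) = 2√14 ℏ.
The smallest angle corresponds to the largest L_z, i.e. m_l = l = 7, giving L_z = 7ℏ.
cos θ_min = 7/√56, so θ_min ≈ 20.7°.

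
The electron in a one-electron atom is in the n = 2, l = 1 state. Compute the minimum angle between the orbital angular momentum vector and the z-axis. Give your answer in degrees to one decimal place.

|L| = √(l(l+1)) ℏ = √2 ℏ.
The smallest angle corresponds to the largest L_z, i.e. m_l = l = 1, giving L_z = 1ℏ.
cos θ_min = 1/√2, so θ_min ≈ 45.0°.

θ_min ≈ 45.0°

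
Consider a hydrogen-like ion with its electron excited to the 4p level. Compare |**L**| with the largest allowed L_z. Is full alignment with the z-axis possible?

No: L_z,max = 1ℏ < |L| = √2 ℏ ≈ 1.414ℏ

The 4p level has l = 1.
|L| = √2 ℏ ≈ 1.4142ℏ, while L_z,max = lℏ = 1ℏ.
Since |L| > L_z,max, the vector can never point exactly along z; the closest it comes is θ_min = arccos(1/√2) ≈ 45.0°.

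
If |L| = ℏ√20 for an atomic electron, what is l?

Since |L|² = l(l+1)ℏ², l(l+1) = 20.
The positive root is l = 4.

l = 4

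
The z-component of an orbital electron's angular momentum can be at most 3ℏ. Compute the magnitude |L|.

The maximum L_z equals lℏ, giving l = 3.
|L| = ℏ√(l(l+1)) = 2√3 ℏ.

|L| = 2√3 ℏ ≈ 3.464ℏ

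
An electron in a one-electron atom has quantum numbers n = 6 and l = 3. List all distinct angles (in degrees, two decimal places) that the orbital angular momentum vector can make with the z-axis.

|L| = ℏ√(l(l+1)) = 2√3 ℏ.
cos θ = m_l/√12 for each m_l ∈ {-3, -2, -1, 0, 1, 2, 3}.

θ ∈ {30.00°, 54.74°, 73.22°, 90.00°, 106.78°, 125.26°, 150.00°}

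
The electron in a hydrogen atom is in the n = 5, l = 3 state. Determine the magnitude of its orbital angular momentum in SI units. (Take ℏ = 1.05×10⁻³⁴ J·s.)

|L| = ℏ√(l(l+1)) = ℏ√(3·4) = 2√3 ℏ
Numerically, |L| = 3.464 × (1.05×10⁻³⁴ J·s) = 3.64×10⁻³⁴ J·s.

|L| = 3.64×10⁻³⁴ J·s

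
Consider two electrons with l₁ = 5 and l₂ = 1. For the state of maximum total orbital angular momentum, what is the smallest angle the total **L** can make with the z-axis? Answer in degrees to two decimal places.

By the triangle rule, |l₁ − l₂| ≤ L ≤ l₁ + l₂.
L ∈ {4, 5, 6}.
The maximum is L = 6, with |L_tot| = ℏ√(6·7) = √42 ℏ.
The minimum angle with z is arccos(6/√42) ≈ 22.21°.

θ_min ≈ 22.21°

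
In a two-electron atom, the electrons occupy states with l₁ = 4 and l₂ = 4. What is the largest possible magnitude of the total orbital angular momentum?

|L_tot|_max = 6√2 ℏ ≈ 8.485ℏ

L runs from |4 − 4| = 0 to 4 + 4 = 8.
So L can be 0, 1, 2, 3, 4, 5, 6, 7, 8.
The largest magnitude corresponds to L = 8: |L_tot| = ℏ√(8·9) = 6√2 ℏ.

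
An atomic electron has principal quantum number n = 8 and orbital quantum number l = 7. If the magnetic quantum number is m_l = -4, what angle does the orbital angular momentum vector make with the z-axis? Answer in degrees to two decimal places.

θ ≈ 122.31°

|L| = ℏ√(l(l+1)) = 2√14 ℏ.
L_z = m_l ℏ = −4ℏ.
cos θ = L_z/|L| = -4/√56, so θ ≈ 122.31°.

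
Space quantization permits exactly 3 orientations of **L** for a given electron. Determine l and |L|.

Since there are 2l+1 = 3 values of m_l, l = 1.
|L| = ℏ√(l(l+1)) = ℏ√(1·2) = √2 ℏ.

l = 1, |L| = √2 ℏ ≈ 1.414ℏ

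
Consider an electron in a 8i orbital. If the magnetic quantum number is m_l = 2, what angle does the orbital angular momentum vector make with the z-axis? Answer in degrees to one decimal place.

θ ≈ 72.0°

8i means n = 8, l = 6.
|L|² = l(l+1)ℏ² = 42ℏ², so |L| = √42 ℏ.
L_z = m_l ℏ = 2ℏ.
cos θ = L_z/|L| = 2/√42, so θ ≈ 72.0°.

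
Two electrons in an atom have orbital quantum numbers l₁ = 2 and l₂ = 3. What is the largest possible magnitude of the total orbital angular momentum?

L runs from |2 − 3| = 1 to 2 + 3 = 5.
L ∈ {1, 2, 3, 4, 5}.
The largest magnitude corresponds to L = 5: |L_tot| = ℏ√(5·6) = √30 ℏ.

|L_tot|_max = √30 ℏ ≈ 5.477ℏ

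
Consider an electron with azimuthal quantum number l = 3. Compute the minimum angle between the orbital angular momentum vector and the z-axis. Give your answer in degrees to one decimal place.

|L| = ℏ√(l(l+1)) = 2√3 ℏ.
The smallest angle corresponds to the largest L_z, i.e. m_l = l = 3, giving L_z = 3ℏ.
cos θ_min = 3/√12, so θ_min ≈ 30.0°.

θ_min ≈ 30.0°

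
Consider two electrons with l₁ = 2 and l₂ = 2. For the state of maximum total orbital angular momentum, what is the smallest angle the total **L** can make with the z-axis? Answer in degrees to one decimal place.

θ_min ≈ 26.6°

By the triangle rule, |l₁ − l₂| ≤ L ≤ l₁ + l₂.
So L can be 0, 1, 2, 3, 4.
The maximum is L = 4, with |L_tot| = ℏ√(4·5) = 2√5 ℏ.
The minimum angle with z is arccos(4/√20) ≈ 26.6°.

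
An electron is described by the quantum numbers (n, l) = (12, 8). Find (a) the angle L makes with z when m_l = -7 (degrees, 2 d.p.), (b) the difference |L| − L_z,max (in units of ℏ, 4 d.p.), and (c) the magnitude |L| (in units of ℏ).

For m_l = -7: cos θ = -7/√72, θ ≈ 145.58°.
|L| − L_z,max = (6√2 − 8)ℏ ≈ 0.4853ℏ.
|L| = ℏ√(8·9) = 6√2 ℏ ≈ 8.485ℏ.

θ(m_l=-7) ≈ 145.58°; |L|−L_z,max ≈ 0.4853ℏ; |L| = 6√2 ℏ ≈ 8.485ℏ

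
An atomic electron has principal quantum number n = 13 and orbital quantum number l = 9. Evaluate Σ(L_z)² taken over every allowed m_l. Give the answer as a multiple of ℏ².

m_l ∈ {-9, -8, -7, -6, -5, -4, -3, -2, -1, 0, 1, 2, 3, 4, 5, 6, 7, 8, 9}.
Summing m² from −9 to 9: Σ m_l² = 570.

Σ(L_z)² = 570 ℏ²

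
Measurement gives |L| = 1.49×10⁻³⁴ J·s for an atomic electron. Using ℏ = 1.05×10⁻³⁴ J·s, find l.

In units of ℏ, |L| ≈ 1.419.
(|L|/ℏ)² = l(l+1) ≈ 2.01 ⇒ l = 1.

l = 1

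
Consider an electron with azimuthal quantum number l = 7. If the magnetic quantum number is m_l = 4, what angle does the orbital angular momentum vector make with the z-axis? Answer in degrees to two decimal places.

|L|² = l(l+1)ℏ² = 56ℏ², so |L| = 2√14 ℏ.
L_z = m_l ℏ = 4ℏ.
cos θ = L_z/|L| = 4/√56, so θ ≈ 57.69°.

θ ≈ 57.69°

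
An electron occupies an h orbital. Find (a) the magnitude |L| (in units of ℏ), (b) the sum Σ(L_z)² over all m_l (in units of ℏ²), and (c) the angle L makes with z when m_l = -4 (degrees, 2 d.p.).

For an h orbital, l = 5.
|L| = ℏ√(5·6) = √30 ℏ ≈ 5.477ℏ.
Σ m_l² = 110, so Σ(L_z)² = 110 ℏ².
For m_l = -4: cos θ = -4/√30, θ ≈ 136.91°.

|L| = √30 ℏ ≈ 5.477ℏ; Σ(L_z)² = 110 ℏ²; θ(m_l=-4) ≈ 136.91°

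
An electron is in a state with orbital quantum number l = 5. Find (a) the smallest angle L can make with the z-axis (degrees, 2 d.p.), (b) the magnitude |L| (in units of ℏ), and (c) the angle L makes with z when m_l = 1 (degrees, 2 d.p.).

θ_min ≈ 24.09°; |L| = √30 ℏ ≈ 5.477ℏ; θ(m_l=1) ≈ 79.48°

cos θ_min = 5/√30, so θ_min ≈ 24.09°.
|L| = ℏ√(5·6) = √30 ℏ ≈ 5.477ℏ.
For m_l = 1: cos θ = 1/√30, θ ≈ 79.48°.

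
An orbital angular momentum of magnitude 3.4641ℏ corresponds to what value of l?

(|L|/ℏ)² = l(l+1) = 12.
Solving: l = 3.

l = 3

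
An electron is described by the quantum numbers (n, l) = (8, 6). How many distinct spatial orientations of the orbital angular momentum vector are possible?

The number of m_l values is 2l + 1 = 2·6 + 1 = 13.

13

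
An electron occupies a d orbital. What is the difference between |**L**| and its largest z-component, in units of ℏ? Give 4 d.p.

The letter d corresponds to l = 2.
|L| = √6 ℏ ≈ 2.4495ℏ, while L_z,max = lℏ = 2ℏ.
The difference is (√6 − 2)ℏ ≈ 0.4495ℏ.

|L| − L_z,max ≈ 0.4495ℏ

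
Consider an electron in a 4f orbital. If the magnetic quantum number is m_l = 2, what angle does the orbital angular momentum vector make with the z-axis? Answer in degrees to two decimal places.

The 4f subshell has l = 3.
|L| = ℏ√(l(l+1)) = 2√3 ℏ.
L_z = m_l ℏ = 2ℏ.
cos θ = L_z/|L| = 2/√12, so θ ≈ 54.74°.

θ ≈ 54.74°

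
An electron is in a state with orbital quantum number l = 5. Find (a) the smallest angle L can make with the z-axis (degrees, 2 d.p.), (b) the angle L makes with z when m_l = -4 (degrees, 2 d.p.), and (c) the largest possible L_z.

cos θ_min = 5/√30, so θ_min ≈ 24.09°.
For m_l = -4: cos θ = -4/√30, θ ≈ 136.91°.
L_z,max = lℏ = 5ℏ.

θ_min ≈ 24.09°; θ(m_l=-4) ≈ 136.91°; L_z,max = 5ℏ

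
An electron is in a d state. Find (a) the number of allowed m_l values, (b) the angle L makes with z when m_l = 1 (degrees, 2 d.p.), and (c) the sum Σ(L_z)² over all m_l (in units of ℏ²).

A d state has l = 2.
There are 2l+1 = 5 values of m_l.
For m_l = 1: cos θ = 1/√6, θ ≈ 65.91°.
Σ m_l² = 10, so Σ(L_z)² = 10 ℏ².

5 values; θ(m_l=1) ≈ 65.91°; Σ(L_z)² = 10 ℏ²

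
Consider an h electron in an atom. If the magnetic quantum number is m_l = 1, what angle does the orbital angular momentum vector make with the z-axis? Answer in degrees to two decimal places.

An h state has l = 5.
|L| = √(l(l+1)) ℏ = √30 ℏ.
L_z = m_l ℏ = 1ℏ.
cos θ = L_z/|L| = 1/√30, so θ ≈ 79.48°.

θ ≈ 79.48°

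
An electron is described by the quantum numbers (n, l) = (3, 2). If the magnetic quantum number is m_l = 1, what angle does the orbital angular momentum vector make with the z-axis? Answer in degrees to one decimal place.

θ ≈ 65.9°

|L| = ℏ√(l(l+1)) = √6 ℏ.
L_z = m_l ℏ = 1ℏ.
cos θ = L_z/|L| = 1/√6, so θ ≈ 65.9°.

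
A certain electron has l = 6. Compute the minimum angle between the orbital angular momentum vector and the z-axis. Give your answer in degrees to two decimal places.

θ_min ≈ 22.21°

|L| = ℏ√(l(l+1)) = √42 ℏ.
The smallest angle corresponds to the largest L_z, i.e. m_l = l = 6, giving L_z = 6ℏ.
cos θ_min = 6/√42, so θ_min ≈ 22.21°.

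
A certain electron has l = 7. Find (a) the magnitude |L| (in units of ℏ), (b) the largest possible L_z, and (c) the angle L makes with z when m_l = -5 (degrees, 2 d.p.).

|L| = ℏ√(7·8) = 2√14 ℏ ≈ 7.483ℏ.
L_z,max = lℏ = 7ℏ.
For m_l = -5: cos θ = -5/√56, θ ≈ 131.92°.

|L| = 2√14 ℏ ≈ 7.483ℏ; L_z,max = 7ℏ; θ(m_l=-5) ≈ 131.92°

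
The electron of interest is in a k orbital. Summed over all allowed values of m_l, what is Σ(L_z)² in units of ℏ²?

Σ(L_z)² = 280 ℏ²

For a k orbital, l = 7.
The allowed m_l values are -7, -6, -5, -4, -3, -2, -1, 0, 1, 2, 3, 4, 5, 6, 7.
Σ m_l² = 2·(1 + 4 + 9 + 16 + 25 + 36 + 49) = 280.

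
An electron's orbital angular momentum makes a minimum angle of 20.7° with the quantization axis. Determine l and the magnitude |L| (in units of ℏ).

At minimum angle, m_l = l, so cos θ = l/√(l(l+1)); cos²θ = l/(l+1) = 0.8751.
Thus l = 0.8751/(1 − 0.8751) ≈ 7.
Then |L| = ℏ√(7·8) = 2√14 ℏ.

l = 7, |L| = 2√14 ℏ ≈ 7.483ℏ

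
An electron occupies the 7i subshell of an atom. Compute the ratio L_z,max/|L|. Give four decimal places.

L_z,max/|L| = 0.9258

The 7i subshell has l = 6.
|L| = √42 ℏ ≈ 6.4807ℏ, while L_z,max = lℏ = 6ℏ.
L_z,max/|L| = 6/√42 = 0.9258.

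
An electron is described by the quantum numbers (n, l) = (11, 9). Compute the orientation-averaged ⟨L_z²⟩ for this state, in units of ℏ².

m_l runs from −9 to 9, i.e. {-9, -8, -7, -6, -5, -4, -3, -2, -1, 0, 1, 2, 3, 4, 5, 6, 7, 8, 9}.
Average of L_z² over 19 states: 570/19 ℏ² = 30 ℏ².

⟨L_z²⟩ = 30 ℏ²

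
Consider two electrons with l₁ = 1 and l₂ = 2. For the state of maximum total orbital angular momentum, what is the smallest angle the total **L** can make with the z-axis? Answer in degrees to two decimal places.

θ_min ≈ 30.00°

By the triangle rule, |l₁ − l₂| ≤ L ≤ l₁ + l₂.
L ∈ {1, 2, 3}.
The maximum is L = 3, with |L_tot| = ℏ√(3·4) = 2√3 ℏ.
The minimum angle with z is arccos(3/√12) ≈ 30.00°.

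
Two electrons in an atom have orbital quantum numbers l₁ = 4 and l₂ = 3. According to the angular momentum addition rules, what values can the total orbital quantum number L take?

L = 1, 2, 3, 4, 5, 6, 7

The total orbital quantum number L ranges from |l₁ − l₂| to l₁ + l₂ in integer steps.
Allowed values: L = 1, 2, 3, 4, 5, 6, 7.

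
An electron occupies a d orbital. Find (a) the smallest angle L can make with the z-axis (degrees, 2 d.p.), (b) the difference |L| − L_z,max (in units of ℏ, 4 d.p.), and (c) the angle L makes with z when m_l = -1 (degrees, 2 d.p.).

D corresponds to l = 2.
cos θ_min = 2/√6, so θ_min ≈ 35.26°.
|L| − L_z,max = (√6 − 2)ℏ ≈ 0.4495ℏ.
For m_l = -1: cos θ = -1/√6, θ ≈ 114.09°.

θ_min ≈ 35.26°; |L|−L_z,max ≈ 0.4495ℏ; θ(m_l=-1) ≈ 114.09°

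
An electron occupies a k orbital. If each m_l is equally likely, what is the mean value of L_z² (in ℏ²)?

For a k orbital, l = 7.
m_l ∈ {-7, -6, -5, -4, -3, -2, -1, 0, 1, 2, 3, 4, 5, 6, 7}.
⟨L_z²⟩ = ℏ²·l(l+1)/3 = 18.67ℏ².

⟨L_z²⟩ = 18.67 ℏ²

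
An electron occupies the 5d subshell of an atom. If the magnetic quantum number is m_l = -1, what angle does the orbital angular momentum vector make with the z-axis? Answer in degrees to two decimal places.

θ ≈ 114.09°

The 5d subshell has l = 2.
|L|² = l(l+1)ℏ² = 6ℏ², so |L| = √6 ℏ.
L_z = m_l ℏ = −1ℏ.
cos θ = L_z/|L| = -1/√6, so θ ≈ 114.09°.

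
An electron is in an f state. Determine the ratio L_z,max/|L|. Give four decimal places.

L_z,max/|L| = 0.8660

An f state has l = 3.
|L| = 2√3 ℏ ≈ 3.4641ℏ, while L_z,max = lℏ = 3ℏ.
L_z,max/|L| = 3/√12 = 0.8660.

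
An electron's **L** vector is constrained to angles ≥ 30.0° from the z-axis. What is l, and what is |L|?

l = 3, |L| = 2√3 ℏ ≈ 3.464ℏ

cos²θ_min = l/(l+1) = 0.7500.
Thus l = 0.7500/(1 − 0.7500) ≈ 3.
Then |L| = ℏ√(3·4) = 2√3 ℏ.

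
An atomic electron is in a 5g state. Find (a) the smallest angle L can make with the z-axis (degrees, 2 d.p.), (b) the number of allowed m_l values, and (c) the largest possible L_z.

5g means n = 5, l = 4.
cos θ_min = 4/√20, so θ_min ≈ 26.57°.
There are 2l+1 = 9 values of m_l.
L_z,max = lℏ = 4ℏ.

θ_min ≈ 26.57°; 9 values; L_z,max = 4ℏ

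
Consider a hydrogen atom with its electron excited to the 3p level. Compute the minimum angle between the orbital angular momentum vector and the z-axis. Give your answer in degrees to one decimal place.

The 3p level has l = 1.
|L|² = l(l+1)ℏ² = 2ℏ², so |L| = √2 ℏ.
The smallest angle corresponds to the largest L_z, i.e. m_l = l = 1, giving L_z = 1ℏ.
cos θ_min = 1/√2, so θ_min ≈ 45.0°.

θ_min ≈ 45.0°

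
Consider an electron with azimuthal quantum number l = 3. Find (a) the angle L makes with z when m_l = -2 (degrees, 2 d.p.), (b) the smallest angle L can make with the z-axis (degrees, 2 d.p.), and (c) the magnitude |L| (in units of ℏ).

For m_l = -2: cos θ = -2/√12, θ ≈ 125.26°.
cos θ_min = 3/√12, so θ_min ≈ 30.00°.
|L| = ℏ√(3·4) = 2√3 ℏ ≈ 3.464ℏ.

θ(m_l=-2) ≈ 125.26°; θ_min ≈ 30.00°; |L| = 2√3 ℏ ≈ 3.464ℏ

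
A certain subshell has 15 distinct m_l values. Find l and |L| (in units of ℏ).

15 = 2l + 1, so l = (15−1)/2 = 7.
Then |L| = √(l(l+1)) ℏ = 2√14 ℏ.

l = 7, |L| = 2√14 ℏ ≈ 7.483ℏ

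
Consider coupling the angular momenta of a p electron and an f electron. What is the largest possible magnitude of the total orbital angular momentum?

The total orbital quantum number L ranges from |l₁ − l₂| to l₁ + l₂ in integer steps.
Allowed values: L = 2, 3, 4.
The largest magnitude corresponds to L = 4: |L_tot| = ℏ√(4·5) = 2√5 ℏ.

|L_tot|_max = 2√5 ℏ ≈ 4.472ℏ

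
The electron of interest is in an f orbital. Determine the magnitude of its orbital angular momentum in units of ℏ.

F corresponds to l = 3.
|L| = ℏ√(l(l+1)) = ℏ√(3·4) = 2√3 ℏ

|L| = 2√3 ℏ ≈ 3.464ℏ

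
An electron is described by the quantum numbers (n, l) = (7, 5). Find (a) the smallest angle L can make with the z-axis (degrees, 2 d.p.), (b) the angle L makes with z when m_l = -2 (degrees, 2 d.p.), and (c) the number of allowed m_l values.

cos θ_min = 5/√30, so θ_min ≈ 24.09°.
For m_l = -2: cos θ = -2/√30, θ ≈ 111.42°.
There are 2l+1 = 11 values of m_l.

θ_min ≈ 24.09°; θ(m_l=-2) ≈ 111.42°; 11 values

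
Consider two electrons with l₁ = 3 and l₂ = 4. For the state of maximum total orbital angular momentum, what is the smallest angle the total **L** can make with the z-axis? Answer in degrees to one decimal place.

L runs from |3 − 4| = 1 to 3 + 4 = 7.
So L can be 1, 2, 3, 4, 5, 6, 7.
The maximum is L = 7, with |L_tot| = ℏ√(7·8) = 2√14 ℏ.
The minimum angle with z is arccos(7/√56) ≈ 20.7°.

θ_min ≈ 20.7°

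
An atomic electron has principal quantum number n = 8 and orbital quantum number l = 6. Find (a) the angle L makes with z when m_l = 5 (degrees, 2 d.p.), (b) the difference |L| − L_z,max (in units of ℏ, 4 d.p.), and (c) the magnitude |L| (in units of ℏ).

For m_l = 5: cos θ = 5/√42, θ ≈ 39.51°.
|L| − L_z,max = (√42 − 6)ℏ ≈ 0.4807ℏ.
|L| = ℏ√(6·7) = √42 ℏ ≈ 6.481ℏ.

θ(m_l=5) ≈ 39.51°; |L|−L_z,max ≈ 0.4807ℏ; |L| = √42 ℏ ≈ 6.481ℏ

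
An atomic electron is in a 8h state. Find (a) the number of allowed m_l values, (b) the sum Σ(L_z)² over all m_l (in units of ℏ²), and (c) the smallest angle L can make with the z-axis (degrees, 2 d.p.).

8h means n = 8, l = 5.
There are 2l+1 = 11 values of m_l.
Σ m_l² = 110, so Σ(L_z)² = 110 ℏ².
cos θ_min = 5/√30, so θ_min ≈ 24.09°.

11 values; Σ(L_z)² = 110 ℏ²; θ_min ≈ 24.09°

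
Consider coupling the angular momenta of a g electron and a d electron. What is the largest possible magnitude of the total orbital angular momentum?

|L_tot|_max = √42 ℏ ≈ 6.481ℏ

By the triangle rule, |l₁ − l₂| ≤ L ≤ l₁ + l₂.
Allowed values: L = 2, 3, 4, 5, 6.
The largest magnitude corresponds to L = 6: |L_tot| = ℏ√(6·7) = √42 ℏ.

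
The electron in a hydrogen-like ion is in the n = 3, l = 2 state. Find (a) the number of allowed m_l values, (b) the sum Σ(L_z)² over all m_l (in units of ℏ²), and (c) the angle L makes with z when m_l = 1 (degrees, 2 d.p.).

5 values; Σ(L_z)² = 10 ℏ²; θ(m_l=1) ≈ 65.91°

There are 2l+1 = 5 values of m_l.
Σ m_l² = 10, so Σ(L_z)² = 10 ℏ².
For m_l = 1: cos θ = 1/√6, θ ≈ 65.91°.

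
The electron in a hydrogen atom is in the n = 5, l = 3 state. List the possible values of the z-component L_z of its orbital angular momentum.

L_z ∈ {−3ℏ, −2ℏ, −ℏ, 0, ℏ, 2ℏ, 3ℏ}

L_z = m_l ℏ with m_l ranging from −l to +l in integer steps.
For l = 3: m_l ∈ {-3, -2, -1, 0, 1, 2, 3}.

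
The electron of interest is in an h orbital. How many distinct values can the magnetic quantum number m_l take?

11

The letter h corresponds to l = 5.
The number of m_l values is 2l + 1 = 2·5 + 1 = 11.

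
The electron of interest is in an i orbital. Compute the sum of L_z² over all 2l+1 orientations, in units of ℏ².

An i state has l = 6.
The allowed m_l values are -6, -5, -4, -3, -2, -1, 0, 1, 2, 3, 4, 5, 6.
Σ m_l² = 2·(1 + 4 + 9 + 16 + 25 + 36) = 182.

Σ(L_z)² = 182 ℏ²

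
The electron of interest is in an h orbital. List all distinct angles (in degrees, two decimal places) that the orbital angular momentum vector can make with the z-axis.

θ ∈ {24.09°, 43.09°, 56.79°, 68.58°, 79.48°, 90.00°, 100.52°, 111.42°, 123.21°, 136.91°, 155.91°}

An h state has l = 5.
|L| = ℏ√(l(l+1)) = √30 ℏ.
cos θ = m_l/√30 for each m_l ∈ {-5, -4, -3, -2, -1, 0, 1, 2, 3, 4, 5}.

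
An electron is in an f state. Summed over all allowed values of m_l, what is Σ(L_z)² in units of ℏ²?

An f state has l = 3.
The allowed m_l values are -3, -2, -1, 0, 1, 2, 3.
Summing m² from −3 to 3: Σ m_l² = 28.

Σ(L_z)² = 28 ℏ²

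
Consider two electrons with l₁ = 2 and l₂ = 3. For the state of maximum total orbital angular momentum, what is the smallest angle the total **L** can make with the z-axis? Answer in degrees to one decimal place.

L runs from |2 − 3| = 1 to 2 + 3 = 5.
L ∈ {1, 2, 3, 4, 5}.
The maximum is L = 5, with |L_tot| = ℏ√(5·6) = √30 ℏ.
The minimum angle with z is arccos(5/√30) ≈ 24.1°.

θ_min ≈ 24.1°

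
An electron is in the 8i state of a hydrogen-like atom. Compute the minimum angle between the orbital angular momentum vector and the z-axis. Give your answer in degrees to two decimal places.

θ_min ≈ 22.21°

8i means n = 8, l = 6.
|L|² = l(l+1)ℏ² = 42ℏ², so |L| = √42 ℏ.
The smallest angle corresponds to the largest L_z, i.e. m_l = l = 6, giving L_z = 6ℏ.
cos θ_min = 6/√42, so θ_min ≈ 22.21°.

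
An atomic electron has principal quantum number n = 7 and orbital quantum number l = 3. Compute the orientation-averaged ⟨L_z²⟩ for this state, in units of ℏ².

⟨L_z²⟩ = 4 ℏ²

m_l runs from −3 to 3, i.e. {-3, -2, -1, 0, 1, 2, 3}.
⟨L_z²⟩ = ℏ²·(Σ m_l²)/(2l+1) = ℏ²·28/7 = 4ℏ².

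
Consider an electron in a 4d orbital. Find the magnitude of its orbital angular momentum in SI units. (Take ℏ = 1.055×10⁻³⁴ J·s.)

For 4d, l = 2.
|L| = ℏ√(l(l+1)) = ℏ√(2·3) = √6 ℏ
Numerically, |L| = 2.449 × (1.055×10⁻³⁴ J·s) = 2.584×10⁻³⁴ J·s.

|L| = 2.584×10⁻³⁴ J·s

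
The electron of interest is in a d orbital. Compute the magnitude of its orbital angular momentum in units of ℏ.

A d state has l = 2.
|L| = ℏ√(l(l+1)) = ℏ√(2·3) = √6 ℏ

|L| = √6 ℏ ≈ 2.449ℏ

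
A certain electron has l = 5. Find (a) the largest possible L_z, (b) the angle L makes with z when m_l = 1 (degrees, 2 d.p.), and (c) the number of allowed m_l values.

L_z,max = lℏ = 5ℏ.
For m_l = 1: cos θ = 1/√30, θ ≈ 79.48°.
There are 2l+1 = 11 values of m_l.

L_z,max = 5ℏ; θ(m_l=1) ≈ 79.48°; 11 values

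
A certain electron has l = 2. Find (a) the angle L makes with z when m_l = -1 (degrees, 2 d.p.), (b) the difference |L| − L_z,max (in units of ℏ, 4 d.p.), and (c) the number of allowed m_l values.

For m_l = -1: cos θ = -1/√6, θ ≈ 114.09°.
|L| − L_z,max = (√6 − 2)ℏ ≈ 0.4495ℏ.
There are 2l+1 = 5 values of m_l.

θ(m_l=-1) ≈ 114.09°; |L|−L_z,max ≈ 0.4495ℏ; 5 values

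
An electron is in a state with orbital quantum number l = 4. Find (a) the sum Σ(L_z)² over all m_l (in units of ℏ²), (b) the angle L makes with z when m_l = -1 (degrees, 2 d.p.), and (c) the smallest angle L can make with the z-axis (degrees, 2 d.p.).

Σ(L_z)² = 60 ℏ²; θ(m_l=-1) ≈ 102.92°; θ_min ≈ 26.57°

Σ m_l² = 60, so Σ(L_z)² = 60 ℏ².
For m_l = -1: cos θ = -1/√20, θ ≈ 102.92°.
cos θ_min = 4/√20, so θ_min ≈ 26.57°.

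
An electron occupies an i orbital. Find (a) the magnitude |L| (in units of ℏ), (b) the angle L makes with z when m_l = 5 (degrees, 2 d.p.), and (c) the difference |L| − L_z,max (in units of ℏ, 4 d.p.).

The letter i corresponds to l = 6.
|L| = ℏ√(6·7) = √42 ℏ ≈ 6.481ℏ.
For m_l = 5: cos θ = 5/√42, θ ≈ 39.51°.
|L| − L_z,max = (√42 − 6)ℏ ≈ 0.4807ℏ.

|L| = √42 ℏ ≈ 6.481ℏ; θ(m_l=5) ≈ 39.51°; |L|−L_z,max ≈ 0.4807ℏ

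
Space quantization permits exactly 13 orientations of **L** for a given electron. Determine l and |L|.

Since there are 2l+1 = 13 values of m_l, l = 6.
Then |L| = √(l(l+1)) ℏ = √42 ℏ.

l = 6, |L| = √42 ℏ ≈ 6.481ℏ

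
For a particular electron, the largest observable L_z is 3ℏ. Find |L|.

|L| = 2√3 ℏ ≈ 3.464ℏ

L_z,max = lℏ, so l = 3.
|L| = ℏ√(l(l+1)) = 2√3 ℏ.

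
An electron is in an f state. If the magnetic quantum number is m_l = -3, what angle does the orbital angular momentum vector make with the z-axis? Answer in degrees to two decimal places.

F corresponds to l = 3.
|L| = ℏ√(l(l+1)) = 2√3 ℏ.
L_z = m_l ℏ = −3ℏ.
cos θ = L_z/|L| = -3/√12, so θ ≈ 150.00°.

θ ≈ 150.00°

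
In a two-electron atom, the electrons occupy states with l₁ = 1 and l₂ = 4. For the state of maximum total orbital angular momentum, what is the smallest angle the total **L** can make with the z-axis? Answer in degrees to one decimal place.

θ_min ≈ 24.1°

L runs from |1 − 4| = 3 to 1 + 4 = 5.
Allowed values: L = 3, 4, 5.
The maximum is L = 5, with |L_tot| = ℏ√(5·6) = √30 ℏ.
The minimum angle with z is arccos(5/√30) ≈ 24.1°.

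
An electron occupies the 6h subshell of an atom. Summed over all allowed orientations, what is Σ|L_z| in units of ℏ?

Σ|L_z| = 30 ℏ

The 6h subshell has l = 5.
m_l runs from −5 to 5, i.e. {-5, -4, -3, -2, -1, 0, 1, 2, 3, 4, 5}.
Σ|m_l| = l(l+1) = 30.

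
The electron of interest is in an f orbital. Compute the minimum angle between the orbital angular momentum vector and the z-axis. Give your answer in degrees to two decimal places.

For an f orbital, l = 3.
|L| = ℏ√(l(l+1)) = 2√3 ℏ.
The smallest angle corresponds to the largest L_z, i.e. m_l = l = 3, giving L_z = 3ℏ.
cos θ_min = 3/√12, so θ_min ≈ 30.00°.

θ_min ≈ 30.00°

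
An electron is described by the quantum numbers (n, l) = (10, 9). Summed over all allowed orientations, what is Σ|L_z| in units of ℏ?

Σ|L_z| = 90 ℏ

m_l runs from −9 to 9, i.e. {-9, -8, -7, -6, -5, -4, -3, -2, -1, 0, 1, 2, 3, 4, 5, 6, 7, 8, 9}.
Σ|m_l| = 2·9(9+1)/2 = 90.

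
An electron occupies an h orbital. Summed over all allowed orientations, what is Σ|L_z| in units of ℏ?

Σ|L_z| = 30 ℏ

For an h orbital, l = 5.
m_l runs from −5 to 5, i.e. {-5, -4, -3, -2, -1, 0, 1, 2, 3, 4, 5}.
Σ|m_l| = 2·5(5+1)/2 = 30.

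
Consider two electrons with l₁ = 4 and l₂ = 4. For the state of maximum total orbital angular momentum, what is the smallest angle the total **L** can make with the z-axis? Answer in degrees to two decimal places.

The total orbital quantum number L ranges from |l₁ − l₂| to l₁ + l₂ in integer steps.
Allowed values: L = 0, 1, 2, 3, 4, 5, 6, 7, 8.
The maximum is L = 8, with |L_tot| = ℏ√(8·9) = 6√2 ℏ.
The minimum angle with z is arccos(8/√72) ≈ 19.47°.

θ_min ≈ 19.47°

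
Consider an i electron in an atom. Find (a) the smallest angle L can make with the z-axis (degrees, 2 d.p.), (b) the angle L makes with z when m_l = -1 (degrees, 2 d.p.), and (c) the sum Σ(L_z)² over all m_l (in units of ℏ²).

θ_min ≈ 22.21°; θ(m_l=-1) ≈ 98.88°; Σ(L_z)² = 182 ℏ²

For an i orbital, l = 6.
cos θ_min = 6/√42, so θ_min ≈ 22.21°.
For m_l = -1: cos θ = -1/√42, θ ≈ 98.88°.
Σ m_l² = 182, so Σ(L_z)² = 182 ℏ².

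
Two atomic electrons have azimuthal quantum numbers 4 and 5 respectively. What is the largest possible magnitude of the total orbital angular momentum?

The total orbital quantum number L ranges from |l₁ − l₂| to l₁ + l₂ in integer steps.
Allowed values: L = 1, 2, 3, 4, 5, 6, 7, 8, 9.
The largest magnitude corresponds to L = 9: |L_tot| = ℏ√(9·10) = 3√10 ℏ.

|L_tot|_max = 3√10 ℏ ≈ 9.487ℏ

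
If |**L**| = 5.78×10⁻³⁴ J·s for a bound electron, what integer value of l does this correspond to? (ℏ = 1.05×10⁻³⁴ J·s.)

l = 5

|L|/ℏ = (5.78×10⁻³⁴)/(1.05×10⁻³⁴) ≈ 5.505.
l(l+1) ≈ 5.505² ≈ 30.30, so l = 5.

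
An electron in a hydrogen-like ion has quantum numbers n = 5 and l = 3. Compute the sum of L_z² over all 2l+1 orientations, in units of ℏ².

Σ(L_z)² = 28 ℏ²

m_l ∈ {-3, -2, -1, 0, 1, 2, 3}.
Summing m² from −3 to 3: Σ m_l² = 28.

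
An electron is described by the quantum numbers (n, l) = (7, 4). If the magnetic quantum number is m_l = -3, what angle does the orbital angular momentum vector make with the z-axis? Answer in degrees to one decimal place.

|L| = √(l(l+1)) ℏ = 2√5 ℏ.
L_z = m_l ℏ = −3ℏ.
cos θ = L_z/|L| = -3/√20, so θ ≈ 132.1°.

θ ≈ 132.1°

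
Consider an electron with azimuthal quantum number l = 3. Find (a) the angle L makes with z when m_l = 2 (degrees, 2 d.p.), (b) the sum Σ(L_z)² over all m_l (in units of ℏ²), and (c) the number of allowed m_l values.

For m_l = 2: cos θ = 2/√12, θ ≈ 54.74°.
Σ m_l² = 28, so Σ(L_z)² = 28 ℏ².
There are 2l+1 = 7 values of m_l.

θ(m_l=2) ≈ 54.74°; Σ(L_z)² = 28 ℏ²; 7 values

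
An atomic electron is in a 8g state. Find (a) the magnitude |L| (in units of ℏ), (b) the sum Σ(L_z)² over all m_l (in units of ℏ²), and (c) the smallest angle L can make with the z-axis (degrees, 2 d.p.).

8g means n = 8, l = 4.
|L| = ℏ√(4·5) = 2√5 ℏ ≈ 4.472ℏ.
Σ m_l² = 60, so Σ(L_z)² = 60 ℏ².
cos θ_min = 4/√20, so θ_min ≈ 26.57°.

|L| = 2√5 ℏ ≈ 4.472ℏ; Σ(L_z)² = 60 ℏ²; θ_min ≈ 26.57°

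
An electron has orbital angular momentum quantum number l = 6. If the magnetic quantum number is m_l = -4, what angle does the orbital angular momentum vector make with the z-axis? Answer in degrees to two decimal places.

θ ≈ 128.11°

|L| = ℏ√(l(l+1)) = √42 ℏ.
L_z = m_l ℏ = −4ℏ.
cos θ = L_z/|L| = -4/√42, so θ ≈ 128.11°.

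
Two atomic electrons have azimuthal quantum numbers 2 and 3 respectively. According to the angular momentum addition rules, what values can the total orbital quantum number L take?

L = 1, 2, 3, 4, 5

L runs from |2 − 3| = 1 to 2 + 3 = 5.
Allowed values: L = 1, 2, 3, 4, 5.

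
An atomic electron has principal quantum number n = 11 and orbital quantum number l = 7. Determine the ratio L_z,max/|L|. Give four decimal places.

|L| = 2√14 ℏ ≈ 7.4833ℏ, while L_z,max = lℏ = 7ℏ.
L_z,max/|L| = 7/√56 = 0.9354.

L_z,max/|L| = 0.9354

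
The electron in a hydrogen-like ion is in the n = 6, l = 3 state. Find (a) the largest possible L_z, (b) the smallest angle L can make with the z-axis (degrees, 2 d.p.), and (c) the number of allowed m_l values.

L_z,max = lℏ = 3ℏ.
cos θ_min = 3/√12, so θ_min ≈ 30.00°.
There are 2l+1 = 7 values of m_l.

L_z,max = 3ℏ; θ_min ≈ 30.00°; 7 values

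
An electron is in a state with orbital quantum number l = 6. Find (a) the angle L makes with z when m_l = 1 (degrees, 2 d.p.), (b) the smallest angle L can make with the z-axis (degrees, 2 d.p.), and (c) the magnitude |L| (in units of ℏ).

θ(m_l=1) ≈ 81.12°; θ_min ≈ 22.21°; |L| = √42 ℏ ≈ 6.481ℏ

For m_l = 1: cos θ = 1/√42, θ ≈ 81.12°.
cos θ_min = 6/√42, so θ_min ≈ 22.21°.
|L| = ℏ√(6·7) = √42 ℏ ≈ 6.481ℏ.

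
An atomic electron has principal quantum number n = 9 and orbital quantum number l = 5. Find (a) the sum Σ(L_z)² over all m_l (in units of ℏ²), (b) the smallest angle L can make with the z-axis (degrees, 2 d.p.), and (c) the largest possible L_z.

Σ(L_z)² = 110 ℏ²; θ_min ≈ 24.09°; L_z,max = 5ℏ

Σ m_l² = 110, so Σ(L_z)² = 110 ℏ².
cos θ_min = 5/√30, so θ_min ≈ 24.09°.
L_z,max = lℏ = 5ℏ.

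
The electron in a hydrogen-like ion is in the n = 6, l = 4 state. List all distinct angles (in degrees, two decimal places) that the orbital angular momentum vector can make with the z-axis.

|L| = ℏ√(l(l+1)) = 2√5 ℏ.
cos θ = m_l/√20 for each m_l ∈ {-4, -3, -2, -1, 0, 1, 2, 3, 4}.

θ ∈ {26.57°, 47.87°, 63.43°, 77.08°, 90.00°, 102.92°, 116.57°, 132.13°, 153.43°}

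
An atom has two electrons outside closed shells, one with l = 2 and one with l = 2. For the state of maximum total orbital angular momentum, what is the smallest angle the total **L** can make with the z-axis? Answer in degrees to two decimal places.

θ_min ≈ 26.57°

The total orbital quantum number L ranges from |l₁ − l₂| to l₁ + l₂ in integer steps.
Allowed values: L = 0, 1, 2, 3, 4.
The maximum is L = 4, with |L_tot| = ℏ√(4·5) = 2√5 ℏ.
The minimum angle with z is arccos(4/√20) ≈ 26.57°.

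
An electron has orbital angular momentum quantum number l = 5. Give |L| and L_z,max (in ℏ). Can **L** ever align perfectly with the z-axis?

|L| = √30 ℏ ≈ 5.4772ℏ, while L_z,max = lℏ = 5ℏ.
Since |L| > L_z,max, the vector can never point exactly along z; the closest it comes is θ_min = arccos(5/√30) ≈ 24.1°.

No: L_z,max = 5ℏ < |L| = √30 ℏ ≈ 5.477ℏ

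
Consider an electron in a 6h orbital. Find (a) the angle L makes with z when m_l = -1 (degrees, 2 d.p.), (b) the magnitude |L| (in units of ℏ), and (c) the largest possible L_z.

The 6h subshell has l = 5.
For m_l = -1: cos θ = -1/√30, θ ≈ 100.52°.
|L| = ℏ√(5·6) = √30 ℏ ≈ 5.477ℏ.
L_z,max = lℏ = 5ℏ.

θ(m_l=-1) ≈ 100.52°; |L| = √30 ℏ ≈ 5.477ℏ; L_z,max = 5ℏ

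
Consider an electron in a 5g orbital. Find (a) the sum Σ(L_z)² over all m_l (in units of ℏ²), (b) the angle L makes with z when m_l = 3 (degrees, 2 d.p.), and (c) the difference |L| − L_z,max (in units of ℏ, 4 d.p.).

For 5g, l = 4.
Σ m_l² = 60, so Σ(L_z)² = 60 ℏ².
For m_l = 3: cos θ = 3/√20, θ ≈ 47.87°.
|L| − L_z,max = (2√5 − 4)ℏ ≈ 0.4721ℏ.

Σ(L_z)² = 60 ℏ²; θ(m_l=3) ≈ 47.87°; |L|−L_z,max ≈ 0.4721ℏ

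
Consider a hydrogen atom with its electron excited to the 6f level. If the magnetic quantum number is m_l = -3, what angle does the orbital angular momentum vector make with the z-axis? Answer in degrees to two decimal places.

θ ≈ 150.00°

The 6f level has l = 3.
|L|² = l(l+1)ℏ² = 12ℏ², so |L| = 2√3 ℏ.
L_z = m_l ℏ = −3ℏ.
cos θ = L_z/|L| = -3/√12, so θ ≈ 150.00°.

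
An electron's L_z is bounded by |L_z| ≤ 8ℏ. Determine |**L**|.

|L| = 6√2 ℏ ≈ 8.485ℏ

L_z,max = lℏ, so l = 8.
|L| = √(l(l+1)) ℏ = 6√2 ℏ.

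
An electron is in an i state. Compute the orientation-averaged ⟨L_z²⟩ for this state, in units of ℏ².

⟨L_z²⟩ = 14 ℏ²

An i state has l = 6.
m_l runs from −6 to 6, i.e. {-6, -5, -4, -3, -2, -1, 0, 1, 2, 3, 4, 5, 6}.
⟨L_z²⟩ = ℏ²·l(l+1)/3 = 14ℏ².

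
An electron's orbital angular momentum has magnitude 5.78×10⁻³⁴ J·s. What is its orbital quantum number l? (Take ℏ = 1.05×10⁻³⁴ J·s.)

In units of ℏ, |L| ≈ 5.505.
Set l(l+1) = 30.30; the integer solution is l = 5.

l = 5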